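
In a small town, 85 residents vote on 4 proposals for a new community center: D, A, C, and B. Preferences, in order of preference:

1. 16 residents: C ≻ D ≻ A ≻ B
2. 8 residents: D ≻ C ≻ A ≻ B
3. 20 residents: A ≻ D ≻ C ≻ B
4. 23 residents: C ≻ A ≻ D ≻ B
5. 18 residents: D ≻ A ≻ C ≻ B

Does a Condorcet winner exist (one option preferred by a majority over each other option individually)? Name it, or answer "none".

Checking pairwise contests:
A beats D 43–42.
C beats A 47–38.
D beats C 46–39.
D beats B 85–0.
Every option loses at least one head-to-head, so there is no Condorcet winner.

none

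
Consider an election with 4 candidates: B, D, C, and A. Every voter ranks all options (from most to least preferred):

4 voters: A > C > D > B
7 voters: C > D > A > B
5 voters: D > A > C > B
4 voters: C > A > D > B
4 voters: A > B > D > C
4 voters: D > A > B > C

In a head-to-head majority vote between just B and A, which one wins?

Voters preferring B to A: 0; preferring A to B: 28.
A wins the head-to-head.

A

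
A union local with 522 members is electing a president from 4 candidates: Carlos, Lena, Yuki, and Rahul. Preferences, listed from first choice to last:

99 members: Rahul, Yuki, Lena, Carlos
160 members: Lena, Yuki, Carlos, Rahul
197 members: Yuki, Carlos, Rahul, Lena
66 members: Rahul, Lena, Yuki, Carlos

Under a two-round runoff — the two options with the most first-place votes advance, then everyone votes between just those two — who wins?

Round 1 first-place votes: Carlos 0, Lena 160, Yuki 197, Rahul 165.
Yuki and Rahul advance.
Runoff: Yuki is preferred to Rahul by 357 voters; Rahul by 165.
Yuki wins the runoff.

Yuki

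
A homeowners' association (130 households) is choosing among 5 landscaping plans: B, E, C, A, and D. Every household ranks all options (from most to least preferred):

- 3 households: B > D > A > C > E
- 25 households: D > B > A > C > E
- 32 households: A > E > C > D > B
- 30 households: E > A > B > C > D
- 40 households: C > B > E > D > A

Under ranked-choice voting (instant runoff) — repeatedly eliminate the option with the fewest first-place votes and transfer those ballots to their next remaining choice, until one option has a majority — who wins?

Round 1: B 3, E 30, C 40, A 32, D 25. Eliminate B.
Round 2: E 30, C 40, A 32, D 28. Eliminate D.
Round 3: E 30, C 40, A 60. Eliminate E.
Round 4: C 40, A 90. A has a majority.

A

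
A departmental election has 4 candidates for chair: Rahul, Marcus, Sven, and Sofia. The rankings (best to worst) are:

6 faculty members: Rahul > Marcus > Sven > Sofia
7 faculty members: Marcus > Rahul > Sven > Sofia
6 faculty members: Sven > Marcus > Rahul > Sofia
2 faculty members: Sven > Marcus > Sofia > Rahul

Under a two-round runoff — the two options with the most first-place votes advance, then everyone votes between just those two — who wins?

Marcus

Round 1 first-place votes: Rahul 6, Marcus 7, Sven 8, Sofia 0.
Sven and Marcus advance.
Runoff: Sven is preferred to Marcus by 8 voters; Marcus by 13.
Marcus wins the runoff.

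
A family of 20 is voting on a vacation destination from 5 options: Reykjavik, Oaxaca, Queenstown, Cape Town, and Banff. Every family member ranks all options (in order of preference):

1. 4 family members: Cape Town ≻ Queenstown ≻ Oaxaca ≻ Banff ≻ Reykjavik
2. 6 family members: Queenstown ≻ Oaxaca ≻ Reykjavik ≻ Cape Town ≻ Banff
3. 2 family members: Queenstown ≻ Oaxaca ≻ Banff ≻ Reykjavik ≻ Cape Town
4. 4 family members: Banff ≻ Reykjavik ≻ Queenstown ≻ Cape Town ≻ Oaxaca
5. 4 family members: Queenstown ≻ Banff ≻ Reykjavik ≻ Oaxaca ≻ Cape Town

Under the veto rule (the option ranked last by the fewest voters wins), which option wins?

Last-place votes: Reykjavik 4, Oaxaca 4, Queenstown 0, Cape Town 6, Banff 6.
Queenstown is ranked last by the fewest voters, so Queenstown wins.

Queenstown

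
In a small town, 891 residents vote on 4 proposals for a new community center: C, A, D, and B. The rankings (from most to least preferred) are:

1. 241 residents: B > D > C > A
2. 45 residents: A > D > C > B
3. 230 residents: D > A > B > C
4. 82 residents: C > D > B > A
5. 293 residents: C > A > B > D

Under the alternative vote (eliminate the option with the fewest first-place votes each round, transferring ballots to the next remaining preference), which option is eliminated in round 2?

Round 1: C 375, A 45, D 230, B 241. Eliminate A.
Round 2: C 375, D 275, B 241. Eliminate B.

B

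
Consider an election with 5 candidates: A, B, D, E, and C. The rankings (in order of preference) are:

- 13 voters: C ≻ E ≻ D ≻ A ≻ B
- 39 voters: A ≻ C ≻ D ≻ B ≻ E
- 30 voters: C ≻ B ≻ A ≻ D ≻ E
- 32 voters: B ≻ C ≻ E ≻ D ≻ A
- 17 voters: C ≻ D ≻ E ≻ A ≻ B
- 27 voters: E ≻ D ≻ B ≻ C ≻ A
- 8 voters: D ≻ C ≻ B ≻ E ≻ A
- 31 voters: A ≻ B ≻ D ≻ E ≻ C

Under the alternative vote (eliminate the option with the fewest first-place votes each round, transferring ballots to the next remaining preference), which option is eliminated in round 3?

B

Round 1: A 70, B 32, D 8, E 27, C 60. Eliminate D.
Round 2: A 70, B 32, E 27, C 68. Eliminate E.
Round 3: A 70, B 59, C 68. Eliminate B.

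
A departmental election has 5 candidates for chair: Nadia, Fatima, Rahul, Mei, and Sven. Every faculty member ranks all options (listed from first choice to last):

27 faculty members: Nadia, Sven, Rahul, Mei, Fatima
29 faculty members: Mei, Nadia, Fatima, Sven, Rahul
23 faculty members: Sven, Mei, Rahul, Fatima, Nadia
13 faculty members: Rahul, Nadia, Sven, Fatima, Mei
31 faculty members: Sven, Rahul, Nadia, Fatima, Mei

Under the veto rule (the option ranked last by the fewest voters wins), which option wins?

Sven

Last-place votes: Nadia 23, Fatima 27, Rahul 29, Mei 44, Sven 0.
Sven is ranked last by the fewest voters, so Sven wins.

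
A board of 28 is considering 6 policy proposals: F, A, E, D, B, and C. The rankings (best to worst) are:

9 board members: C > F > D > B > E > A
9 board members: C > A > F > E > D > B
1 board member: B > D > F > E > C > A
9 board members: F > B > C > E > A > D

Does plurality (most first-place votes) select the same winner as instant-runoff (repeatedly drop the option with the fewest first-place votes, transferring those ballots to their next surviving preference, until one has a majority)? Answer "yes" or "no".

yes

Plurality — first-place votes: F 9, A 0, E 0, D 0, B 1, C 18. Winner: C.
Instant-runoff — R1 F 9, A 0, E 0, D 0, B 1, C 18 (C winner). Winner: C.
The two methods agree.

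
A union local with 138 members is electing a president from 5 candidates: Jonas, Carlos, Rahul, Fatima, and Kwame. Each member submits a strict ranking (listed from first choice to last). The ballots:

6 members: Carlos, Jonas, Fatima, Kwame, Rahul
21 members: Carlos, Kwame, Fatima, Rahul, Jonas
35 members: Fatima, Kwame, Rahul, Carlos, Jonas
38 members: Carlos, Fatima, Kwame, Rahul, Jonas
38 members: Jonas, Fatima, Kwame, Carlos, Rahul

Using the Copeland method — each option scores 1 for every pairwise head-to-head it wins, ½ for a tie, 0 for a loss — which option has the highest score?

Fatima

Jonas: loses to Carlos, Rahul, Fatima, and Kwame → score 0.
Carlos: beats Jonas and Rahul; loses to Fatima and Kwame → score 2.
Rahul: beats Jonas; loses to Carlos, Fatima, and Kwame → score 1.
Fatima: beats Jonas, Carlos, Rahul, and Kwame → score 4.
Kwame: beats Jonas, Carlos, and Rahul; loses to Fatima → score 3.
Fatima has the best pairwise record.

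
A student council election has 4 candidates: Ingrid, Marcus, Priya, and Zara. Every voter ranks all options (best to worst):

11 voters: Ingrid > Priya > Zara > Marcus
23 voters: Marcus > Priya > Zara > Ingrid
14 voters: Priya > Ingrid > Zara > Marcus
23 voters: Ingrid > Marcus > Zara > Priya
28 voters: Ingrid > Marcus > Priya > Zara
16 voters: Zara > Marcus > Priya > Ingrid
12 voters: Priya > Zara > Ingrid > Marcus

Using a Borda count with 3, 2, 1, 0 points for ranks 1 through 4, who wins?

Ingrid

Ingrid: 11·3 + 23·0 + 14·2 + 23·3 + 28·3 + 16·0 + 12·1 = 226
Marcus: 11·0 + 23·3 + 14·0 + 23·2 + 28·2 + 16·2 + 12·0 = 203
Priya: 11·2 + 23·2 + 14·3 + 23·0 + 28·1 + 16·1 + 12·3 = 190
Zara: 11·1 + 23·1 + 14·1 + 23·1 + 28·0 + 16·3 + 12·2 = 143
Ingrid has the highest Borda score (226).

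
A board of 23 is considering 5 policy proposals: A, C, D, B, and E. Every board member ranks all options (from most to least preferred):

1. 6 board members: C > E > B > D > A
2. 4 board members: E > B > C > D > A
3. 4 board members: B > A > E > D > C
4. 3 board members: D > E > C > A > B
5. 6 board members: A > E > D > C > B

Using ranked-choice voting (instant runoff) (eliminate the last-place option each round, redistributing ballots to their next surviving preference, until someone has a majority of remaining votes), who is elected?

Round 1: A 6, C 6, D 3, B 4, E 4. Eliminate D.
Round 2: A 6, C 6, B 4, E 7. Eliminate B.
Round 3: A 10, C 6, E 7. Eliminate C.
Round 4: A 10, E 13. E has a majority.

E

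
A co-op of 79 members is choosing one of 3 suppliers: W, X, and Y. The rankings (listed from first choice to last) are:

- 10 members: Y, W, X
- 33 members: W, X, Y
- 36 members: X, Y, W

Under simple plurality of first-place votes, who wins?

X

First-place votes: W 33, X 36, Y 10.
X has the most first-place votes.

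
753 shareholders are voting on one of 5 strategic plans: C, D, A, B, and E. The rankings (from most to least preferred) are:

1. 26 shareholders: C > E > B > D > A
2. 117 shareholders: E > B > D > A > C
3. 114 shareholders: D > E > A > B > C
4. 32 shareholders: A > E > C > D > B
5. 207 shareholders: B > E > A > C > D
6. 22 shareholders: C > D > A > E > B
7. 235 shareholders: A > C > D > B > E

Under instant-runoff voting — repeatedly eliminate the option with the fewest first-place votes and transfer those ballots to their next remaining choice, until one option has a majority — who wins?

Round 1: C 48, D 114, A 267, B 207, E 117. Eliminate C.
Round 2: D 136, A 267, B 207, E 143. Eliminate D.
Round 3: A 289, B 207, E 257. Eliminate B.
Round 4: A 289, E 464. E has a majority.

E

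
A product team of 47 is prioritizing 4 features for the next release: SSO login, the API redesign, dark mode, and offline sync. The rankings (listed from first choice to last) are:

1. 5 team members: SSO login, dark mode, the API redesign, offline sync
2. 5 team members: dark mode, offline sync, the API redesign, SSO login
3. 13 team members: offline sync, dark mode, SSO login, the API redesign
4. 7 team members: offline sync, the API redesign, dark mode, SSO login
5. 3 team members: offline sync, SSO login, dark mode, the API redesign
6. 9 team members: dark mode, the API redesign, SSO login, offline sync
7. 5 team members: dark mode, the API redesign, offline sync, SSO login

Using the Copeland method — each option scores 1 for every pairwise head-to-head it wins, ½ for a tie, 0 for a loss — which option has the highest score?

SSO login: loses to the API redesign, dark mode, and offline sync → score 0.
the API redesign: beats SSO login; loses to dark mode and offline sync → score 1.
dark mode: beats SSO login, the API redesign, and offline sync → score 3.
offline sync: beats SSO login and the API redesign; loses to dark mode → score 2.
dark mode has the best pairwise record.

dark mode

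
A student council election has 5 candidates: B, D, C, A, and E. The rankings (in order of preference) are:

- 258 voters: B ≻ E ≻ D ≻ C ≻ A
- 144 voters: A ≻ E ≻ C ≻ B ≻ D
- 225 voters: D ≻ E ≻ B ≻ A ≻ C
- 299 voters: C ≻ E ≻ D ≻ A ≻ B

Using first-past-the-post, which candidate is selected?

First-place votes: B 258, D 225, C 299, A 144, E 0.
C has the most first-place votes.

C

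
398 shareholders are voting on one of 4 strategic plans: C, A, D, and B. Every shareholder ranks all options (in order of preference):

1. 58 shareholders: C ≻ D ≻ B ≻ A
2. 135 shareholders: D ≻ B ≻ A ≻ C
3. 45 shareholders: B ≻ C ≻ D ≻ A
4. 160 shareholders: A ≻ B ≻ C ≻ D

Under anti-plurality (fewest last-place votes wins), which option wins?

B

Last-place votes: C 135, A 103, D 160, B 0.
B is ranked last by the fewest voters, so B wins.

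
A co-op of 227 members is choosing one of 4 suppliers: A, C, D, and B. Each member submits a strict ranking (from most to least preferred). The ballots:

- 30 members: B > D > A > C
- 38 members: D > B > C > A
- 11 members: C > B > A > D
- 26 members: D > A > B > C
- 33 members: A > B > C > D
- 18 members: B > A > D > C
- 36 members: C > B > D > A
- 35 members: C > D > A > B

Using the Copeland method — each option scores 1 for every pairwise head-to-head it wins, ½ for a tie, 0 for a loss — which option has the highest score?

B

A: loses to C, D, and B → score 0.
C: beats A and D; loses to B → score 2.
D: beats A; loses to C and B → score 1.
B: beats A, C, and D → score 3.
B has the best pairwise record.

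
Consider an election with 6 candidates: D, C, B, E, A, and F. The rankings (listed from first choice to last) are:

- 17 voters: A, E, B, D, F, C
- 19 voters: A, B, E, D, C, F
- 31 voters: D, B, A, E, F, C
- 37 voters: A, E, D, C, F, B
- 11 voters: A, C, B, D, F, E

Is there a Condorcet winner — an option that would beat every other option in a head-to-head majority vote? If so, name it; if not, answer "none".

A vs D: 84–31 for A.
A vs C: 115–0 for A.
A vs B: 84–31 for A.
A vs E: 115–0 for A.
A vs F: 115–0 for A.
A beats every other option head-to-head.

A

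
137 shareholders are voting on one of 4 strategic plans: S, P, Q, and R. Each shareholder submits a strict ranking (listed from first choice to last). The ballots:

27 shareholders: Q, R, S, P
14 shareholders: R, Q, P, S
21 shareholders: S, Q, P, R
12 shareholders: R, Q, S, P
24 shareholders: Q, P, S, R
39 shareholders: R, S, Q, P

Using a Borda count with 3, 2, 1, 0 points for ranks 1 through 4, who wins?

S: 27·1 + 14·0 + 21·3 + 12·1 + 24·1 + 39·2 = 204
P: 27·0 + 14·1 + 21·1 + 12·0 + 24·2 + 39·0 = 83
Q: 27·3 + 14·2 + 21·2 + 12·2 + 24·3 + 39·1 = 286
R: 27·2 + 14·3 + 21·0 + 12·3 + 24·0 + 39·3 = 249
Q has the highest Borda score (286).

Q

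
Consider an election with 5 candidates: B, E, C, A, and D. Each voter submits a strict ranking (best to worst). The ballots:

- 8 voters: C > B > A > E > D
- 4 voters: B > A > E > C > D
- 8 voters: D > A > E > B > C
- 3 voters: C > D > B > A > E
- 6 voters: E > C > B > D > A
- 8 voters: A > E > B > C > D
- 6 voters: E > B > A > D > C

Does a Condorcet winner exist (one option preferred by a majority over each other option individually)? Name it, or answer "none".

none

Checking pairwise contests:
E beats B 28–15.
A beats E 31–12.
B beats C 26–17.
B beats A 27–16.
B beats D 32–11.
Every option loses at least one head-to-head, so there is no Condorcet winner.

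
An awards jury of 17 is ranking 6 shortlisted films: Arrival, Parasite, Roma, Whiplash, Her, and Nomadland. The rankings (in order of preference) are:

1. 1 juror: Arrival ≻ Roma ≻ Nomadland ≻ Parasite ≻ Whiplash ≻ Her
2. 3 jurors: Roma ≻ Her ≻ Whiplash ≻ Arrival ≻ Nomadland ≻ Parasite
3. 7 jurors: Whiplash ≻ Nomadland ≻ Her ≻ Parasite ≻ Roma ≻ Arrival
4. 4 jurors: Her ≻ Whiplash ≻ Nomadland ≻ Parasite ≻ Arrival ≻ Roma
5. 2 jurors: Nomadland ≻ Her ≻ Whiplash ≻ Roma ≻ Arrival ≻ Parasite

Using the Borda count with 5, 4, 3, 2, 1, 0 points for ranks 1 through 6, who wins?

Arrival: 1·5 + 3·2 + 7·0 + 4·1 + 2·1 = 17
Parasite: 1·2 + 3·0 + 7·2 + 4·2 + 2·0 = 24
Roma: 1·4 + 3·5 + 7·1 + 4·0 + 2·2 = 30
Whiplash: 1·1 + 3·3 + 7·5 + 4·4 + 2·3 = 67
Her: 1·0 + 3·4 + 7·3 + 4·5 + 2·4 = 61
Nomadland: 1·3 + 3·1 + 7·4 + 4·3 + 2·5 = 56
Whiplash has the highest Borda score (67).

Whiplash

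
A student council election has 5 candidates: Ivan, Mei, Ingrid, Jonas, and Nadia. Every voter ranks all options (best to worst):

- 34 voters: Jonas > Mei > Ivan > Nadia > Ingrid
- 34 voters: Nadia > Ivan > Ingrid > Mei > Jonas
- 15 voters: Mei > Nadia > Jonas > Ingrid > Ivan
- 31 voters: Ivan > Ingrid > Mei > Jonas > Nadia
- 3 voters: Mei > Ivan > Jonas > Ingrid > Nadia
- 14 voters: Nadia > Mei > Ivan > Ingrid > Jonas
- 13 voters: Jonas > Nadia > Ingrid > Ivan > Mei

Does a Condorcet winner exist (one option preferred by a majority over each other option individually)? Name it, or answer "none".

Checking pairwise contests:
Nadia beats Ivan 76–68.
Ivan beats Mei 78–66.
Ivan beats Ingrid 116–28.
Ivan beats Jonas 82–62.
Mei beats Nadia 83–61.
Every option loses at least one head-to-head, so there is no Condorcet winner.

none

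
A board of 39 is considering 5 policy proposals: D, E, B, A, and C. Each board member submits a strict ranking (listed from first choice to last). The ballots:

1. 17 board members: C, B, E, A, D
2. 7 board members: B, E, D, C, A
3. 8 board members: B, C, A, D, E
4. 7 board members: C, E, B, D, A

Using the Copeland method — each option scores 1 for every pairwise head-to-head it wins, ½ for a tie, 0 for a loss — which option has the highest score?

C

D: loses to E, B, A, and C → score 0.
E: beats D and A; loses to B and C → score 2.
B: beats D, E, and A; loses to C → score 3.
A: beats D; loses to E, B, and C → score 1.
C: beats D, E, B, and A → score 4.
C has the best pairwise record.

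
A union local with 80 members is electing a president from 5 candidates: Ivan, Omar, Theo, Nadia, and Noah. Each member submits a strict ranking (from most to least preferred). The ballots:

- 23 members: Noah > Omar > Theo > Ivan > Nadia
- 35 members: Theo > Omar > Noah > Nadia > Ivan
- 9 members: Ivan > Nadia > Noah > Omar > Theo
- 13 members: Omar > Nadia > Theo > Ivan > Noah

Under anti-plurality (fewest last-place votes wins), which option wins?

Last-place votes: Ivan 35, Omar 0, Theo 9, Nadia 23, Noah 13.
Omar is ranked last by the fewest voters, so Omar wins.

Omar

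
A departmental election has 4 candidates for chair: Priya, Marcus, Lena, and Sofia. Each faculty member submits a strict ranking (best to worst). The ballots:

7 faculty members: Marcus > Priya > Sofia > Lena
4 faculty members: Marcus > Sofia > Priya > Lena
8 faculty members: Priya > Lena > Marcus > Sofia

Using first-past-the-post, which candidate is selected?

Marcus

First-place votes: Priya 8, Marcus 11, Lena 0, Sofia 0.
Marcus has the most first-place votes.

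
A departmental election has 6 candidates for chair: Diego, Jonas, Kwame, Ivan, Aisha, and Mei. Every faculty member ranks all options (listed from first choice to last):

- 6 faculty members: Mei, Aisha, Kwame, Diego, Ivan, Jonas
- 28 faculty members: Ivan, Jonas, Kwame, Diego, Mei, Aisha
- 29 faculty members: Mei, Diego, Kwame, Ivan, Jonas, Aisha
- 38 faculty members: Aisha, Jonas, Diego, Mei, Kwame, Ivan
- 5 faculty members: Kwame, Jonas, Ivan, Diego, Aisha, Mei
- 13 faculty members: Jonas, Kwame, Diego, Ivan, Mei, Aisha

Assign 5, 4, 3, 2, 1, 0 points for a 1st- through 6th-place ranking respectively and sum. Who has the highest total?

Diego: 6·2 + 28·2 + 29·4 + 38·3 + 5·2 + 13·3 = 347
Jonas: 6·0 + 28·4 + 29·1 + 38·4 + 5·4 + 13·5 = 378
Kwame: 6·3 + 28·3 + 29·3 + 38·1 + 5·5 + 13·4 = 304
Ivan: 6·1 + 28·5 + 29·2 + 38·0 + 5·3 + 13·2 = 245
Aisha: 6·4 + 28·0 + 29·0 + 38·5 + 5·1 + 13·0 = 219
Mei: 6·5 + 28·1 + 29·5 + 38·2 + 5·0 + 13·1 = 292
Jonas has the highest Borda score (378).

Jonas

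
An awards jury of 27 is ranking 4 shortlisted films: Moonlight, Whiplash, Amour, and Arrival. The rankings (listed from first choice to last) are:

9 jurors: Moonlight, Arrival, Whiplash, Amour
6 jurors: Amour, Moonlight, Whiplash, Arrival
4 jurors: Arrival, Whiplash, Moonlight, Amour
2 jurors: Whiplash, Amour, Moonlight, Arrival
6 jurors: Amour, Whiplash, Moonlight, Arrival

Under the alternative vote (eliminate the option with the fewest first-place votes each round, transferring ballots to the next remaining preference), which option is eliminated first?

Round 1: Moonlight 9, Whiplash 2, Amour 12, Arrival 4. Eliminate Whiplash.

Whiplash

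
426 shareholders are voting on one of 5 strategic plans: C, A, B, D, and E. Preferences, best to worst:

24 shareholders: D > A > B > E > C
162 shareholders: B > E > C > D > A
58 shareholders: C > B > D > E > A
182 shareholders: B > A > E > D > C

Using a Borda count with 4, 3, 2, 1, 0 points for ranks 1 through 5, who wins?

C: 24·0 + 162·2 + 58·4 + 182·0 = 556
A: 24·3 + 162·0 + 58·0 + 182·3 = 618
B: 24·2 + 162·4 + 58·3 + 182·4 = 1598
D: 24·4 + 162·1 + 58·2 + 182·1 = 556
E: 24·1 + 162·3 + 58·1 + 182·2 = 932
B has the highest Borda score (1598).

B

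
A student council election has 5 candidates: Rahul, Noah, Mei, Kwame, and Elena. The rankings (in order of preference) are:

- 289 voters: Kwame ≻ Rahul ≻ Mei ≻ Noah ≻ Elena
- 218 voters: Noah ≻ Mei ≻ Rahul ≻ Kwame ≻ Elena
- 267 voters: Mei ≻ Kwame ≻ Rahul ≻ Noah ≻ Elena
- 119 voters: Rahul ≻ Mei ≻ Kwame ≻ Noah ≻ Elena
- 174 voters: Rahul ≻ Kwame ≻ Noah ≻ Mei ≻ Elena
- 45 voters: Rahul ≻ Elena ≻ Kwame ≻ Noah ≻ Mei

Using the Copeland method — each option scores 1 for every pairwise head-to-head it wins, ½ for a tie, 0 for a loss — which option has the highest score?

Rahul: beats Noah, Mei, and Elena; ties Kwame → score 3.5.
Noah: beats Elena; loses to Rahul, Mei, and Kwame → score 1.
Mei: beats Noah, Kwame, and Elena; loses to Rahul → score 3.
Kwame: beats Noah and Elena; ties Rahul; loses to Mei → score 2.5.
Elena: loses to Rahul, Noah, Mei, and Kwame → score 0.
Rahul has the best pairwise record.

Rahul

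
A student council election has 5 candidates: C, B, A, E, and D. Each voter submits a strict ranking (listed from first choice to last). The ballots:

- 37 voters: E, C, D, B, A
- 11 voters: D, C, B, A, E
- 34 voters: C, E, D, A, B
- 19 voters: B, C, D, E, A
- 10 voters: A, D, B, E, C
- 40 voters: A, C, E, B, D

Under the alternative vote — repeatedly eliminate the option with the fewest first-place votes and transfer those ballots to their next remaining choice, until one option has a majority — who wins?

C

Round 1: C 34, B 19, A 50, E 37, D 11. Eliminate D.
Round 2: C 45, B 19, A 50, E 37. Eliminate B.
Round 3: C 64, A 50, E 37. Eliminate E.
Round 4: C 101, A 50. C has a majority.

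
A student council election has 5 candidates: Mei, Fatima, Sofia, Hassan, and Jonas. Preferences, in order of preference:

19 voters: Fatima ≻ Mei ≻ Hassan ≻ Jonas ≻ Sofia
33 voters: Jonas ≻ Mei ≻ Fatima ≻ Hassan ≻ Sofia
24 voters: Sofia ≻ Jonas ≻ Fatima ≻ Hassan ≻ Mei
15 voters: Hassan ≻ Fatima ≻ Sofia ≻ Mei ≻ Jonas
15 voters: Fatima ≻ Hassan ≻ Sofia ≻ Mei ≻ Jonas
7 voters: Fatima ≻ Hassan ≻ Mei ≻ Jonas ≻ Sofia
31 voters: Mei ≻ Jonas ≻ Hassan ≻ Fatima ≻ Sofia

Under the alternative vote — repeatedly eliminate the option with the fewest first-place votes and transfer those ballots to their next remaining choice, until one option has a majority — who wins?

Jonas

Round 1: Mei 31, Fatima 41, Sofia 24, Hassan 15, Jonas 33. Eliminate Hassan.
Round 2: Mei 31, Fatima 56, Sofia 24, Jonas 33. Eliminate Sofia.
Round 3: Mei 31, Fatima 56, Jonas 57. Eliminate Mei.
Round 4: Fatima 56, Jonas 88. Jonas has a majority.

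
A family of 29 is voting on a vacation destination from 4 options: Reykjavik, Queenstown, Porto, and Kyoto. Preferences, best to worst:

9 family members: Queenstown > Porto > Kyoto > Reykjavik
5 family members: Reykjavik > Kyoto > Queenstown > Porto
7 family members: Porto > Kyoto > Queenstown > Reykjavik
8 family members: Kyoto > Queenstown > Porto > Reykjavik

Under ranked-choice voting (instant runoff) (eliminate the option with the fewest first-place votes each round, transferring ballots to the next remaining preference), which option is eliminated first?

Reykjavik

Round 1: Reykjavik 5, Queenstown 9, Porto 7, Kyoto 8. Eliminate Reykjavik.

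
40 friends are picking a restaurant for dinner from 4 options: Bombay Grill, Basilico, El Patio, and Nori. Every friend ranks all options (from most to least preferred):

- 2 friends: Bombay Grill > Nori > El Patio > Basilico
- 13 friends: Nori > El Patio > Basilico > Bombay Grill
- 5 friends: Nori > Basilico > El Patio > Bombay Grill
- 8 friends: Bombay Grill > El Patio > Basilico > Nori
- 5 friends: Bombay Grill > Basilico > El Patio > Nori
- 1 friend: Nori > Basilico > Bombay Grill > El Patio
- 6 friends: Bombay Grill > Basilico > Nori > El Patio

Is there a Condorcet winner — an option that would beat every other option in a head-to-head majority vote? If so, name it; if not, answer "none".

Bombay Grill vs Basilico: 21–19 for Bombay Grill.
Bombay Grill vs El Patio: 22–18 for Bombay Grill.
Bombay Grill vs Nori: 21–19 for Bombay Grill.
Bombay Grill beats every other option head-to-head.

Bombay Grill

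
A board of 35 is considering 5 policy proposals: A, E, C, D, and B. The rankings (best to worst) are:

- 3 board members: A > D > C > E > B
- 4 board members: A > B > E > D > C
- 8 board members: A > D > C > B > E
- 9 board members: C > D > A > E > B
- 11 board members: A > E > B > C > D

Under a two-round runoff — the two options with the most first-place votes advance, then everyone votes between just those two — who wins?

Round 1 first-place votes: A 26, E 0, C 9, D 0, B 0.
A and C advance.
Runoff: A is preferred to C by 26 voters; C by 9.
A wins the runoff.

A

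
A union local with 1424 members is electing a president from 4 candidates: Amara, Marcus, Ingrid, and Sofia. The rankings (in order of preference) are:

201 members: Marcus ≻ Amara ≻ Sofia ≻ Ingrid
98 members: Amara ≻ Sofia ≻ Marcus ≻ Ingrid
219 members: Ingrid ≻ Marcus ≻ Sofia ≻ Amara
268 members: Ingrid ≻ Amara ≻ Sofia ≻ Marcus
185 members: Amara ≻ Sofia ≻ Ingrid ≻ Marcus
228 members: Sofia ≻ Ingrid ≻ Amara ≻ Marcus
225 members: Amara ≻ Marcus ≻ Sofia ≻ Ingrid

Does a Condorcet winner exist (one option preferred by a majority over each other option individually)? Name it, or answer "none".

none

Checking pairwise contests:
Ingrid beats Amara 715–709.
Amara beats Marcus 1004–420.
Sofia beats Ingrid 937–487.
Amara beats Sofia 977–447.
Every option loses at least one head-to-head, so there is no Condorcet winner.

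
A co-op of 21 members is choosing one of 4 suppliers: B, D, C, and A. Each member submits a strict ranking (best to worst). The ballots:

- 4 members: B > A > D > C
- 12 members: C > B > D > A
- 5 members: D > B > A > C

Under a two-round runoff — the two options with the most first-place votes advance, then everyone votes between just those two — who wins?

Round 1 first-place votes: B 4, D 5, C 12, A 0.
C and D advance.
Runoff: C is preferred to D by 12 voters; D by 9.
C wins the runoff.

C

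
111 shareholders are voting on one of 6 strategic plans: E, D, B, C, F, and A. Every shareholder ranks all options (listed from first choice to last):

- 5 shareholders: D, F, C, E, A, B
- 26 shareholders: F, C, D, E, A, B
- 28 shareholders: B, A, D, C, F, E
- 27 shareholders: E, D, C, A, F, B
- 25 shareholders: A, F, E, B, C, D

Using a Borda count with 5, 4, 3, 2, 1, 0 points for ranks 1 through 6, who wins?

E: 5·2 + 26·2 + 28·0 + 27·5 + 25·3 = 272
D: 5·5 + 26·3 + 28·3 + 27·4 + 25·0 = 295
B: 5·0 + 26·0 + 28·5 + 27·0 + 25·2 = 190
C: 5·3 + 26·4 + 28·2 + 27·3 + 25·1 = 281
F: 5·4 + 26·5 + 28·1 + 27·1 + 25·4 = 305
A: 5·1 + 26·1 + 28·4 + 27·2 + 25·5 = 322
A has the highest Borda score (322).

A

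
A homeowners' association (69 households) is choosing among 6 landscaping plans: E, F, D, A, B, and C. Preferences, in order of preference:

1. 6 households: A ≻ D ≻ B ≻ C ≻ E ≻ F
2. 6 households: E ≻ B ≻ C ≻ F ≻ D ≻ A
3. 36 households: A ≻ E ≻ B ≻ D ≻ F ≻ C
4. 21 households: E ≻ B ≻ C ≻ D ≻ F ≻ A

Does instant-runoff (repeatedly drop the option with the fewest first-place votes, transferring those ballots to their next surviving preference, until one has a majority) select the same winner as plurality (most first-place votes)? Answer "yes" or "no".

Instant-runoff — R1 E 27, F 0, D 0, A 42, B 0, C 0 (A winner). Winner: A.
Plurality — first-place votes: E 27, F 0, D 0, A 42, B 0, C 0. Winner: A.
The two methods agree.

yes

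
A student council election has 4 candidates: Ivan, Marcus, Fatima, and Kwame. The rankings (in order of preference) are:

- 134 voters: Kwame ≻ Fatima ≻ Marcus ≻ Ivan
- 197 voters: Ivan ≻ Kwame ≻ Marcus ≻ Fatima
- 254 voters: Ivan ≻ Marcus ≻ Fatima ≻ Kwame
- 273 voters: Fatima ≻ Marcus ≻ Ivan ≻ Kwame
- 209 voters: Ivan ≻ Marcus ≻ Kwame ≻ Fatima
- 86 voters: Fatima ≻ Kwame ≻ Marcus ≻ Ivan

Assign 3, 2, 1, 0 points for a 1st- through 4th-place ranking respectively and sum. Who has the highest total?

Ivan: 134·0 + 197·3 + 254·3 + 273·1 + 209·3 + 86·0 = 2253
Marcus: 134·1 + 197·1 + 254·2 + 273·2 + 209·2 + 86·1 = 1889
Fatima: 134·2 + 197·0 + 254·1 + 273·3 + 209·0 + 86·3 = 1599
Kwame: 134·3 + 197·2 + 254·0 + 273·0 + 209·1 + 86·2 = 1177
Ivan has the highest Borda score (2253).

Ivan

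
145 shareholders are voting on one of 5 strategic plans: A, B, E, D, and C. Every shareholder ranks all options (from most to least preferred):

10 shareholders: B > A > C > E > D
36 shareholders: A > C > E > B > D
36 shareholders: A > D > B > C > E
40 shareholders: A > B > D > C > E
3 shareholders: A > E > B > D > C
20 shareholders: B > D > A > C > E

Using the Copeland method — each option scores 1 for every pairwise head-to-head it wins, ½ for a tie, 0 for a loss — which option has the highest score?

A: beats B, E, D, and C → score 4.
B: beats E, D, and C; loses to A → score 3.
E: loses to A, B, D, and C → score 0.
D: beats E and C; loses to A and B → score 2.
C: beats E; loses to A, B, and D → score 1.
A has the best pairwise record.

A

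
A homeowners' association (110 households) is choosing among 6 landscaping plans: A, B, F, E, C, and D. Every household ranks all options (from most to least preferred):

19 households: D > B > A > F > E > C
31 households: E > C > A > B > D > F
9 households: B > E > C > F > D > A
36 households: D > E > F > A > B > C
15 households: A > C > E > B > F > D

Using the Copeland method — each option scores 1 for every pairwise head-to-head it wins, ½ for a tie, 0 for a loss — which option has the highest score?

A: beats B, F, and C; loses to E and D → score 3.
B: beats F and C; ties D; loses to A and E → score 2.5.
F: ties C; loses to A, B, E, and D → score 0.5.
E: beats A, B, F, and C; ties D → score 4.5.
C: ties F and D; loses to A, B, and E → score 1.
D: beats A and F; ties B, E, and C → score 3.5.
E has the best pairwise record.

E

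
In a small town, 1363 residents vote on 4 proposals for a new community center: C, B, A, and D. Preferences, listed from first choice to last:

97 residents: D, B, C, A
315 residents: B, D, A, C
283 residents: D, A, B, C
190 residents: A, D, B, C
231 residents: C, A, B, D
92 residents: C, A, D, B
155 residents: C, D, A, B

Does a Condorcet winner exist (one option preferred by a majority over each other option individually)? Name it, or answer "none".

D

D vs C: 885–478 for D.
D vs B: 817–546 for D.
D vs A: 850–513 for D.
D beats every other option head-to-head.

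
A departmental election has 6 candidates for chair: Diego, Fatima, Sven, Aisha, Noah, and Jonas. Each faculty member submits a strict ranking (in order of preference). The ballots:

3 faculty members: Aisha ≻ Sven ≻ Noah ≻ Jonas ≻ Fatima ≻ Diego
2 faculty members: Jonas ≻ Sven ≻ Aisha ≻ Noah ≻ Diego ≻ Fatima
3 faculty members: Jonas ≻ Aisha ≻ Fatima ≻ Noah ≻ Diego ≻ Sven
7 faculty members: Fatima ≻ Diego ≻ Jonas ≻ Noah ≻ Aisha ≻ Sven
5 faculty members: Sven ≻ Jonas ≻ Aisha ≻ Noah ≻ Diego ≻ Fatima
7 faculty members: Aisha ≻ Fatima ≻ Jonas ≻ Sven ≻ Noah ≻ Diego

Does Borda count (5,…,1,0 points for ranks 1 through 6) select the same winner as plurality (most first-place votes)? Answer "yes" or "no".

Borda — scores: Diego 38, Fatima 75, Sven 59, Aisha 90, Noah 50, Jonas 93. Winner: Jonas.
Plurality — first-place votes: Diego 0, Fatima 7, Sven 5, Aisha 10, Noah 0, Jonas 5. Winner: Aisha.
The two methods disagree.

no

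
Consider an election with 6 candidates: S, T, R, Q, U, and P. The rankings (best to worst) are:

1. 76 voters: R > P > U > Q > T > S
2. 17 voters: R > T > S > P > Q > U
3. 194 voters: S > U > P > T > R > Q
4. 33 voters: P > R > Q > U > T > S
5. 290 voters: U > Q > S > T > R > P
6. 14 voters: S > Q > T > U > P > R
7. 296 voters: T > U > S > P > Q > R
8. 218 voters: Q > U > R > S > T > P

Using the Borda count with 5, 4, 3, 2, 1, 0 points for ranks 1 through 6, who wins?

S: 76·0 + 17·3 + 194·5 + 33·0 + 290·3 + 14·5 + 296·3 + 218·2 = 3285
T: 76·1 + 17·4 + 194·2 + 33·1 + 290·2 + 14·3 + 296·5 + 218·1 = 2885
R: 76·5 + 17·5 + 194·1 + 33·4 + 290·1 + 14·0 + 296·0 + 218·3 = 1735
Q: 76·2 + 17·1 + 194·0 + 33·3 + 290·4 + 14·4 + 296·1 + 218·5 = 2870
U: 76·3 + 17·0 + 194·4 + 33·2 + 290·5 + 14·2 + 296·4 + 218·4 = 4604
P: 76·4 + 17·2 + 194·3 + 33·5 + 290·0 + 14·1 + 296·2 + 218·0 = 1691
U has the highest Borda score (4604).

U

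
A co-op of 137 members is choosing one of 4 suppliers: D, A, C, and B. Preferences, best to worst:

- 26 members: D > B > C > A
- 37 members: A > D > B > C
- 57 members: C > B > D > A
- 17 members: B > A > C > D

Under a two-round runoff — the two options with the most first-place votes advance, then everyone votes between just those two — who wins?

C

Round 1 first-place votes: D 26, A 37, C 57, B 17.
C and A advance.
Runoff: C is preferred to A by 83 voters; A by 54.
C wins the runoff.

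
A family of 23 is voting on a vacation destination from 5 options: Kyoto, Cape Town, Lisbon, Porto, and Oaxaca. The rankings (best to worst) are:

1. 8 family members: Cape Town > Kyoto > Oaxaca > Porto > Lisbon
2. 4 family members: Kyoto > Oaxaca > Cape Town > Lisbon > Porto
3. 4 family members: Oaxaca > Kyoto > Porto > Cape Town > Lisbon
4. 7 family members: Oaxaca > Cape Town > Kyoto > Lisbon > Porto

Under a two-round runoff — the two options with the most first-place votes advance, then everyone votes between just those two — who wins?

Round 1 first-place votes: Kyoto 4, Cape Town 8, Lisbon 0, Porto 0, Oaxaca 11.
Oaxaca and Cape Town advance.
Runoff: Oaxaca is preferred to Cape Town by 15 voters; Cape Town by 8.
Oaxaca wins the runoff.

Oaxaca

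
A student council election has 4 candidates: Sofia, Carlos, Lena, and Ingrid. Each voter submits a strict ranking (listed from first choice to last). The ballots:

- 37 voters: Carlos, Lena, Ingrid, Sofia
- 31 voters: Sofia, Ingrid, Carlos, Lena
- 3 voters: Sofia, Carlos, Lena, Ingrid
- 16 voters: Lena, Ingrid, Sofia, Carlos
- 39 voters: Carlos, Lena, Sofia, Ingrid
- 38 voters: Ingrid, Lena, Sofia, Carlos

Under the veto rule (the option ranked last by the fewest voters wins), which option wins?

Lena

Last-place votes: Sofia 37, Carlos 54, Lena 31, Ingrid 42.
Lena is ranked last by the fewest voters, so Lena wins.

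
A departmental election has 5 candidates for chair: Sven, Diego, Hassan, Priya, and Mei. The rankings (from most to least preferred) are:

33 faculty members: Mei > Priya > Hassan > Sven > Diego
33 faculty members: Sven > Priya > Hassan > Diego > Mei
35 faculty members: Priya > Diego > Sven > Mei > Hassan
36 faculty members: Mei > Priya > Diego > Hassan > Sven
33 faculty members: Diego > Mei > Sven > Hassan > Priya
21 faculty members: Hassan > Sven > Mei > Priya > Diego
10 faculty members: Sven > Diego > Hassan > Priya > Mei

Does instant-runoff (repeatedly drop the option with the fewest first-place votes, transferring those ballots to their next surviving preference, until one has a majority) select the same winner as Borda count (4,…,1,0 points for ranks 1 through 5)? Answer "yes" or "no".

no

Instant-runoff — R1 Sven 43, Diego 33, Hassan 21, Priya 35, Mei 69 (Hassan out); R2 Sven 64, Diego 33, Priya 35, Mei 69 (Diego out); R3 Sven 64, Priya 35, Mei 102 (Mei winner). Winner: Mei.
Borda — scores: Sven 404, Diego 372, Hassan 305, Priya 477, Mei 452. Winner: Priya.
The two methods disagree.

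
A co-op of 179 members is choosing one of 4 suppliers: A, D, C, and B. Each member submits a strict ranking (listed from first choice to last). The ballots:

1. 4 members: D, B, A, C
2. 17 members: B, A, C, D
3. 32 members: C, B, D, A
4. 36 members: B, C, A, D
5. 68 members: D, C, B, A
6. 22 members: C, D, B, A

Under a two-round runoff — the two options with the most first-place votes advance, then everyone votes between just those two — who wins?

C

Round 1 first-place votes: A 0, D 72, C 54, B 53.
D and C advance.
Runoff: D is preferred to C by 72 voters; C by 107.
C wins the runoff.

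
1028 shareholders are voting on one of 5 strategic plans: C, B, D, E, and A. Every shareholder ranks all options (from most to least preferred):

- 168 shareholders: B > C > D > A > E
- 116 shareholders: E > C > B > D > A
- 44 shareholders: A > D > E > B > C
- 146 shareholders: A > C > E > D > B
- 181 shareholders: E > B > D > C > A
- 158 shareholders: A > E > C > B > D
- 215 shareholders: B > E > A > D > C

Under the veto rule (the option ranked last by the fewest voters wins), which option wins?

B

Last-place votes: C 259, B 146, D 158, E 168, A 297.
B is ranked last by the fewest voters, so B wins.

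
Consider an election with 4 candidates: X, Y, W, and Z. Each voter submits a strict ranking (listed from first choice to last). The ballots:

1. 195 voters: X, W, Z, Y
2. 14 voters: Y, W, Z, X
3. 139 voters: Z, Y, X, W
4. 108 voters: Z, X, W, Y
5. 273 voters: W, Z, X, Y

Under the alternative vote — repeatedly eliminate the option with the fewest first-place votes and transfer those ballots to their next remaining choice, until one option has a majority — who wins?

Round 1: X 195, Y 14, W 273, Z 247. Eliminate Y.
Round 2: X 195, W 287, Z 247. Eliminate X.
Round 3: W 482, Z 247. W has a majority.

W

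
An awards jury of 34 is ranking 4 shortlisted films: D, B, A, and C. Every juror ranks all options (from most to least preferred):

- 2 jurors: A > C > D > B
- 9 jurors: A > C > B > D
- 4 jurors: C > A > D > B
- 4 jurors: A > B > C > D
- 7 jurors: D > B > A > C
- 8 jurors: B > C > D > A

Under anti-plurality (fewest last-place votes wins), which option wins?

Last-place votes: D 13, B 6, A 8, C 7.
B is ranked last by the fewest voters, so B wins.

B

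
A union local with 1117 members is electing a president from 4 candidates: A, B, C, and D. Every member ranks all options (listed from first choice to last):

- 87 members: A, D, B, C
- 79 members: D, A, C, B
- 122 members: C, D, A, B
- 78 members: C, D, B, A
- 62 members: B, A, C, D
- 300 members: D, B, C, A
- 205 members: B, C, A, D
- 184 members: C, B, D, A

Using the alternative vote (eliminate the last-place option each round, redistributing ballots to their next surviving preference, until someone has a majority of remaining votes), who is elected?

C

Round 1: A 87, B 267, C 384, D 379. Eliminate A.
Round 2: B 267, C 384, D 466. Eliminate B.
Round 3: C 651, D 466. C has a majority.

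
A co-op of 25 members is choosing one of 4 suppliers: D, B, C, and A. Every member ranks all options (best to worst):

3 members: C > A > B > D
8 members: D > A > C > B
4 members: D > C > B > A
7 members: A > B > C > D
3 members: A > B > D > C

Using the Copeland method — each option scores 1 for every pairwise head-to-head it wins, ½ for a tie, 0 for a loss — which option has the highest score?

D: beats C; loses to B and A → score 1.
B: beats D; loses to C and A → score 1.
C: beats B; loses to D and A → score 1.
A: beats D, B, and C → score 3.
A has the best pairwise record.

A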